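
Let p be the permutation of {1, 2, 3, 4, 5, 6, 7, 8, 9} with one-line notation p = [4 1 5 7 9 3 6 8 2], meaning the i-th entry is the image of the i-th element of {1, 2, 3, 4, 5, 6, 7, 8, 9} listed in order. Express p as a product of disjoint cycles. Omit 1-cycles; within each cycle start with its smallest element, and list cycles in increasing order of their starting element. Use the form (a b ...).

(1 4 7 6 3 5 9 2)

From 1: 1 → 4 → 7 → 6 → 3 → 5 → 9 → 2 → 1, closing the cycle (1 4 7 6 3 5 9 2).
Repeating from the next unused element and collecting all non-trivial cycles gives (1 4 7 6 3 5 9 2).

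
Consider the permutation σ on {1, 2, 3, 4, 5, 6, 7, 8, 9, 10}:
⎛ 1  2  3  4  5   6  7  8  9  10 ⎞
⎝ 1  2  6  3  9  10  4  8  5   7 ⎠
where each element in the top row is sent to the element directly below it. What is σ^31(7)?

Tracing 7 → 4 → … returns to 7 after 5 steps, so 7 lies in a 5-cycle (3, 6, 10, 7, 4).
On a 5-cycle, σ^5 is the identity, so σ^31 = σ^1 there (31 ≡ 1 mod 5).
Stepping 1 place around the cycle: 7 → 4.

4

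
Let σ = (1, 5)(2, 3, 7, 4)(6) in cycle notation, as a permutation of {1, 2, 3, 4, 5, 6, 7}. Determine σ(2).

2 appears in (2, 3, 7, 4); the next entry (wrapping around) is 3.

3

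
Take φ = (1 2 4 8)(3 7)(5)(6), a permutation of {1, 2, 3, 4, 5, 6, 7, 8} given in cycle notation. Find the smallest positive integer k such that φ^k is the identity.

The cycle type of φ is (4, 2, 1, 1).
Since disjoint cycles commute, ord(φ) = lcm(4, 2) = 4.

4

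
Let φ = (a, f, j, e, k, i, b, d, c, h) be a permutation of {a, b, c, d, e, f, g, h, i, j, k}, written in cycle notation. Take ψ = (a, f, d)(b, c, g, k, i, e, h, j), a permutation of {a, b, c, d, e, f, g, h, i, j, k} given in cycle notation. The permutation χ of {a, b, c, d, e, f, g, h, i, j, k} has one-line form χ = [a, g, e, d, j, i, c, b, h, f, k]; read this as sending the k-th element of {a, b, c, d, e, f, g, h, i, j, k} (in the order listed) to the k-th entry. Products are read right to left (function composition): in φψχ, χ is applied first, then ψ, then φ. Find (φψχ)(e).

d

(φψχ)(e) = φ(ψ(χ(e))). χ(e) = j, then ψ(j) = b, then φ(b) = d, so the result is d.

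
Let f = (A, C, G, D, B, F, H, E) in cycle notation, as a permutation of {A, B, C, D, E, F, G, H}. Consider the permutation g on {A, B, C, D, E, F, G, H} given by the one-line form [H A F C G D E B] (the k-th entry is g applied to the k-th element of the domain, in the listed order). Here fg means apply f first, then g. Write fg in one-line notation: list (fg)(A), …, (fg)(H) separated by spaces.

For each element, apply f then g: A → C → F; B → F → D; C → G → E; D → B → A; E → A → H; F → H → B; G → D → C; H → E → G.
Collecting the images, fg = [F D E A H B C G].

F D E A H B C G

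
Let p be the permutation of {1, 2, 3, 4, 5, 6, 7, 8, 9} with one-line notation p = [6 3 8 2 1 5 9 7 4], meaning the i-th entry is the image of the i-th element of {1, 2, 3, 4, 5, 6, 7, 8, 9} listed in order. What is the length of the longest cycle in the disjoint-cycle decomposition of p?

6

Decomposing into disjoint cycles gives (1, 6, 5)(2, 3, 8, 7, 9, 4); the longest has length 6.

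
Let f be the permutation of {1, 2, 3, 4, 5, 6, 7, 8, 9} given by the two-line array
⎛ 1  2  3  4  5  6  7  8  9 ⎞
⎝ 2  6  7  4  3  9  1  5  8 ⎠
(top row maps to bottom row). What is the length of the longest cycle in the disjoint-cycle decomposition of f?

Decomposing into disjoint cycles gives (1, 2, 6, 9, 8, 5, 3, 7); the longest has length 8.

8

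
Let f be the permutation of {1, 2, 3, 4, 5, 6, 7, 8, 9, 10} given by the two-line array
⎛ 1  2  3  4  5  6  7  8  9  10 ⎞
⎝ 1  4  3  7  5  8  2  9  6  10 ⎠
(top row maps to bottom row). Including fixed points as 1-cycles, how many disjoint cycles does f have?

The cycle decomposition is (1)(2 4 7)(3)(5)(6 8 9)(10), which has 6 cycles (counting 1-cycles).

6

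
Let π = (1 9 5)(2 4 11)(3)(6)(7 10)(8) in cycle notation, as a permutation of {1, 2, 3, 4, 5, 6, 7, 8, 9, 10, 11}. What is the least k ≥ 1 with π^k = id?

6

The disjoint cycles have lengths 3, 3, 2, 1, 1, 1.
The order is lcm(3, 3, 2) = 6.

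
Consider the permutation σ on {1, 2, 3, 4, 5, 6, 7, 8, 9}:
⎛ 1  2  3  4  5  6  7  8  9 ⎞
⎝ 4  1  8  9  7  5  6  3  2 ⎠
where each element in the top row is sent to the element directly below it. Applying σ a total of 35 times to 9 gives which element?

Tracing 9 → 2 → … returns to 9 after 4 steps, so 9 lies in a 4-cycle (1, 4, 9, 2).
On a 4-cycle, σ^4 is the identity, so σ^35 = σ^3 there (35 ≡ 3 mod 4).
Advancing 3 steps from 9: 9 → 2 → 1 → 4.

4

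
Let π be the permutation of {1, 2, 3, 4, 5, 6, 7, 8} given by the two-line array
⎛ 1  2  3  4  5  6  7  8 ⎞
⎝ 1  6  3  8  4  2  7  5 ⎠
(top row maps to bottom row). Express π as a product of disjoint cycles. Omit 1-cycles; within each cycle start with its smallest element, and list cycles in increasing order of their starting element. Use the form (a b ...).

(2 6)(4 8 5)

From 2: 2 → 6 → 2, closing the cycle (2 6).
Continuing from each remaining unvisited element yields (2 6)(4 8 5).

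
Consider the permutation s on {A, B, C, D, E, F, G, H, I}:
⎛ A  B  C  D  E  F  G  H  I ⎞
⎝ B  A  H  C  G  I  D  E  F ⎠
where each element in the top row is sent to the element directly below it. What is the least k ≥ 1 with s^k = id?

Decomposing into disjoint cycles gives cycle lengths 5, 2, 2.
Since disjoint cycles commute, ord(s) = lcm(5, 2, 2) = 10.

10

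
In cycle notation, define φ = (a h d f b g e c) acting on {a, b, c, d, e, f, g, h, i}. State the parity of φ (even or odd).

odd

The cycle lengths are 8, 1.
A cycle is odd iff its length is even; φ has 1 even-length cycle, so sgn(φ) = (−1)^1 and φ is odd.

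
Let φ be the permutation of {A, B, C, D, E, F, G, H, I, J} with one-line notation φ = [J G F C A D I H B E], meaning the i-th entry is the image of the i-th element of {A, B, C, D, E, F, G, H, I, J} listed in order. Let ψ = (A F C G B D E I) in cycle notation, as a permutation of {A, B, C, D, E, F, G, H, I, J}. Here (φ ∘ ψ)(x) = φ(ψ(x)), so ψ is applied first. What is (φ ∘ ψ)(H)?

H

First apply ψ: ψ(H) = H, then φ(H) = H. Thus (φ ∘ ψ)(H) = H.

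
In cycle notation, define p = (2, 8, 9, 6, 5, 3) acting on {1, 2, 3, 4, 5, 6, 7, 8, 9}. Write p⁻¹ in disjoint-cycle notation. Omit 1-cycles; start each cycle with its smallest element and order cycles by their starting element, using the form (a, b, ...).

(2, 3, 5, 6, 9, 8)

Inverting a permutation written in cycle notation just reverses the order within every cycle.
After reversing and putting each cycle's least element first, p⁻¹ = (2, 3, 5, 6, 9, 8).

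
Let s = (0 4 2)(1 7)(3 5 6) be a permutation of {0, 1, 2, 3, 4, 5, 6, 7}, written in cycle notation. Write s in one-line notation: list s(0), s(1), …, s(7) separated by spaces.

4 7 0 5 2 6 3 1

Reading each image from the cycles: 0↦4, 1↦7, 2↦0, 3↦5, 4↦2, 5↦6, 6↦3, 7↦1.
So the one-line form is 4 7 0 5 2 6 3 1.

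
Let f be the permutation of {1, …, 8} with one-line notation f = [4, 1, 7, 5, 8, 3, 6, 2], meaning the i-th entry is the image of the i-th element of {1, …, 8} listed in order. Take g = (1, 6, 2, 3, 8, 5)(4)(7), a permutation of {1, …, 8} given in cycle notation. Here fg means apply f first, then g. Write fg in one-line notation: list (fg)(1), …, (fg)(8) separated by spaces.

(fg)(x) = g(f(x)). Computing each image: g(f(1)) = g(4) = 4, g(f(2)) = g(1) = 6, g(f(3)) = g(7) = 7, g(f(4)) = g(5) = 1, g(f(5)) = g(8) = 5, g(f(6)) = g(3) = 8, g(f(7)) = g(6) = 2, g(f(8)) = g(2) = 3.
Hence fg = [4 6 7 1 5 8 2 3].

4 6 7 1 5 8 2 3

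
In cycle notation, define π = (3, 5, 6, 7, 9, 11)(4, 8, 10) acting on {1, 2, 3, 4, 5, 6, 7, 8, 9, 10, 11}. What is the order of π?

6

The disjoint cycles have lengths 6, 3, 1, 1.
The order is lcm(6, 3) = 6.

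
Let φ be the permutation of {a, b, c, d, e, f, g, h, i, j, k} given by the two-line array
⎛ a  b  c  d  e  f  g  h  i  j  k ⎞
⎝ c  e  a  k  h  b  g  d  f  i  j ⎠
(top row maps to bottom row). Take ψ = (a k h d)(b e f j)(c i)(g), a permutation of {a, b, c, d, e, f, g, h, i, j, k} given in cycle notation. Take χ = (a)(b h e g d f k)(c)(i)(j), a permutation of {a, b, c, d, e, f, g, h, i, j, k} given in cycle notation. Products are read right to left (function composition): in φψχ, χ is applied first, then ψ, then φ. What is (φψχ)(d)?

Apply the permutations in order: χ(d) = f, then ψ(f) = j, then φ(j) = i. So (φψχ)(d) = i.

i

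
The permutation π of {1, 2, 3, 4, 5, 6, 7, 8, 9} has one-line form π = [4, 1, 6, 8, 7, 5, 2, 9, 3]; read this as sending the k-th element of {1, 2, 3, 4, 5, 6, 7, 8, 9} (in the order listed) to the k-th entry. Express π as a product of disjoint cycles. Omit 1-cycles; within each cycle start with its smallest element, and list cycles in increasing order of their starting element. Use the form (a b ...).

From 1: 1 → 4 → 8 → 9 → 3 → 6 → 5 → 7 → 2 → 1, closing the cycle (1 4 8 9 3 6 5 7 2).
Continuing from each remaining unvisited element yields (1 4 8 9 3 6 5 7 2).

(1 4 8 9 3 6 5 7 2)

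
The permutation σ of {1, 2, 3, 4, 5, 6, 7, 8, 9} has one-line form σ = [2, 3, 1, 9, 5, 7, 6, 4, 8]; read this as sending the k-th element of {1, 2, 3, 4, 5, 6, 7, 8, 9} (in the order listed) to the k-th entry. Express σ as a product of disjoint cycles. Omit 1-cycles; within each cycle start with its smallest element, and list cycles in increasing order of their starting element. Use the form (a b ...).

(1 2 3)(4 9 8)(6 7)

Iterating σ from 1 gives 1 → 2 → 3 → 1; that is the 3-cycle (1 2 3).
Repeating from the next unused element and collecting all non-trivial cycles gives (1 2 3)(4 9 8)(6 7).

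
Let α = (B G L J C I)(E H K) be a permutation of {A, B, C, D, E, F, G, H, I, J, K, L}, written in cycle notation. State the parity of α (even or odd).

odd

The cycle lengths are 6, 3, 1, 1, 1.
A cycle is odd iff its length is even; α has 1 even-length cycle, so sgn(α) = (−1)^1 and α is odd.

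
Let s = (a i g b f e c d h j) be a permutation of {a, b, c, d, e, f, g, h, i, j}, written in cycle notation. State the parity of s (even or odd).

The cycle lengths are 10.
A cycle of length ℓ contributes ℓ−1 transpositions, so s is a product of 9 transpositions — odd.

odd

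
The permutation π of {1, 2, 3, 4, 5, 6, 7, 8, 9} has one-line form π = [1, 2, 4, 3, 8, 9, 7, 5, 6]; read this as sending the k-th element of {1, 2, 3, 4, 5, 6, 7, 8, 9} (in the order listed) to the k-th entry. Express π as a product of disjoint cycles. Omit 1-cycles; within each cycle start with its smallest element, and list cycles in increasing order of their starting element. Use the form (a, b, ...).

Iterating π from 3 gives 3 → 4 → 3; that is the 2-cycle (3, 4).
Repeating from the next unused element and collecting all non-trivial cycles gives (3, 4)(5, 8)(6, 9).

(3, 4)(5, 8)(6, 9)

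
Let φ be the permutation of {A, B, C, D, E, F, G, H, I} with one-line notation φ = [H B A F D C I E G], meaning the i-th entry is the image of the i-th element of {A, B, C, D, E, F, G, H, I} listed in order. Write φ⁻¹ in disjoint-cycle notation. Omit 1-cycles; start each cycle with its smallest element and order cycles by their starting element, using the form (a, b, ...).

(A, C, F, D, E, H)(G, I)

First write φ in disjoint cycles: (A, H, E, D, F, C)(G, I).
The inverse reverses every cycle; in canonical form, φ⁻¹ = (A, C, F, D, E, H)(G, I).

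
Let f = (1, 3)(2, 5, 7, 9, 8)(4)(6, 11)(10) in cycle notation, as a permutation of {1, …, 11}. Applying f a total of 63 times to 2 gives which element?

9

2 lies in the 5-cycle (2, 5, 7, 9, 8).
Powers repeat with period 5 on this cycle, and 63 mod 5 = 3, so f^63(2) = f^3(2).
Stepping 3 places around the cycle: 2 → 5 → 7 → 9.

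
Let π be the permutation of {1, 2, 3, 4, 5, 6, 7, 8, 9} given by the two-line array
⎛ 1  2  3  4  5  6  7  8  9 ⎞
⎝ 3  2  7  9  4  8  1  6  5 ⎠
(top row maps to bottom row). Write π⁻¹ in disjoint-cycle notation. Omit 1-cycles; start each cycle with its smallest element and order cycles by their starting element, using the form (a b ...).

The cycle decomposition of π is (1 3 7)(4 9 5)(6 8).
Reversing each cycle (and rotating so the smallest element leads) gives π⁻¹ = (1 7 3)(4 5 9)(6 8).

(1 7 3)(4 5 9)(6 8)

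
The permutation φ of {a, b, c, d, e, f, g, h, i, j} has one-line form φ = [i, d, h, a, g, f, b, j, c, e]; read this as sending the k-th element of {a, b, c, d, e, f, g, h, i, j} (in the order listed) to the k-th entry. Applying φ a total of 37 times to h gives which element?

j

Tracing h → j → … returns to h after 9 steps, so h lies in a 9-cycle (a i c h j e g b d).
Since the cycle has length 9, φ^37 acts on it the same as φ^1 (37 mod 9 = 1).
Advancing 1 step from h: h → j.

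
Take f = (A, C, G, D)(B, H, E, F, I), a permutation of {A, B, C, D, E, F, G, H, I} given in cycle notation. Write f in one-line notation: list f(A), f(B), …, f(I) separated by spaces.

Each element maps to the next entry in its cycle (wrapping to the front): A↦C, B↦H, C↦G, D↦A, E↦F, F↦I, G↦D, H↦E, I↦B.
Listing these in domain order gives C H G A F I D E B.

C H G A F I D E B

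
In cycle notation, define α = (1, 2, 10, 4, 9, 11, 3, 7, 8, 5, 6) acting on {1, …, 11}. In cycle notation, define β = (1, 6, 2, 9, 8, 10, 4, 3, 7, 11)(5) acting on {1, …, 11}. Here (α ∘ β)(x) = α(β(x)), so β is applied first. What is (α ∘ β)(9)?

(α ∘ β)(9) = α(β(9)). β(9) = 8, then α(8) = 5. So (α ∘ β)(9) = 5.

5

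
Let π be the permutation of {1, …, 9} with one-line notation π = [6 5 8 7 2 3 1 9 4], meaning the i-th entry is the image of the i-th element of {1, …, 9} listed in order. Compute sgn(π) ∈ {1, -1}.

In disjoint-cycle form the cycle lengths are 7, 2.
A cycle is odd iff its length is even; π has 1 even-length cycle, so sgn(π) = (−1)^1 and π is odd.

-1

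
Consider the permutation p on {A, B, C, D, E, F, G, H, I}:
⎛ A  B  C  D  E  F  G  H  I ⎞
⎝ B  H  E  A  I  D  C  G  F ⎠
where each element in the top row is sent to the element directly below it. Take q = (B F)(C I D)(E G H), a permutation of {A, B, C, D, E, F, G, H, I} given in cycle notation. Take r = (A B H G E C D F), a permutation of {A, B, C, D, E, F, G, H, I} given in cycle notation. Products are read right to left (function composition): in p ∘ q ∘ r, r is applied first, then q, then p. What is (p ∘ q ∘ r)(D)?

H

Chase D: r(D) = F; q(F) = B; p(B) = H. Hence (p ∘ q ∘ r)(D) = H.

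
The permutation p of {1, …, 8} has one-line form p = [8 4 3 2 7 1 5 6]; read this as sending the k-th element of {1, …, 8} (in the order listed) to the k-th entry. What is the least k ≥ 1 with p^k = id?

6

Decomposing into disjoint cycles gives cycle lengths 3, 2, 2, 1.
The order is lcm(3, 2, 2) = 6.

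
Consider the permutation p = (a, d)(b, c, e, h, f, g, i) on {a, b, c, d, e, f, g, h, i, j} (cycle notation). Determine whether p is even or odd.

The cycle lengths are 7, 2, 1.
A cycle is odd iff its length is even; p has 1 even-length cycle, so sgn(p) = (−1)^1 and p is odd.

odd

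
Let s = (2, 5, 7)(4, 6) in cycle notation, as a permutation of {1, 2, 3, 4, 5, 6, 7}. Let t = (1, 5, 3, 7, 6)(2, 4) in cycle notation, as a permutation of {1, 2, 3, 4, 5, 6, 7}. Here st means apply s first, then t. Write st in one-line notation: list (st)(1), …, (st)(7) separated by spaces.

5 3 7 1 6 2 4

(st)(x) = t(s(x)). Computing each image: t(s(1)) = t(1) = 5, t(s(2)) = t(5) = 3, t(s(3)) = t(3) = 7, t(s(4)) = t(6) = 1, t(s(5)) = t(7) = 6, t(s(6)) = t(4) = 2, t(s(7)) = t(2) = 4.
Hence st = [5 3 7 1 6 2 4].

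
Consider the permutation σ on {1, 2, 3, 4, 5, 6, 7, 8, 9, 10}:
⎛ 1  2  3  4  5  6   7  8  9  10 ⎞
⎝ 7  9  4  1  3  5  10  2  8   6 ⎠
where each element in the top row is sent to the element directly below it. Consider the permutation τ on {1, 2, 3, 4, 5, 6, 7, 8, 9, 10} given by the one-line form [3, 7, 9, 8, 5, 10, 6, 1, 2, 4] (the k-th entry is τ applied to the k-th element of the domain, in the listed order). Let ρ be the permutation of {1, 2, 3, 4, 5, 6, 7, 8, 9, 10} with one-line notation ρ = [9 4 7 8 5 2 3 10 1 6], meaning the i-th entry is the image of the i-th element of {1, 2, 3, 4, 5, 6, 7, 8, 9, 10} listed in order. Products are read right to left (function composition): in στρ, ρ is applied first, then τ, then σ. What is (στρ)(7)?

Chase 7: ρ(7) = 3; τ(3) = 9; σ(9) = 8. Hence (στρ)(7) = 8.

8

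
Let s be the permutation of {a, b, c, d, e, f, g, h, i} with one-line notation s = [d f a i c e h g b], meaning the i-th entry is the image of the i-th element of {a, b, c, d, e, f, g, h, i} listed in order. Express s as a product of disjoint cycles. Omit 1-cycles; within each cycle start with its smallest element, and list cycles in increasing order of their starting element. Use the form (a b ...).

Iterating s from a gives a → d → i → b → f → e → c → a; that is the 7-cycle (a d i b f e c).
Continuing from each remaining unvisited element yields (a d i b f e c)(g h).

(a d i b f e c)(g h)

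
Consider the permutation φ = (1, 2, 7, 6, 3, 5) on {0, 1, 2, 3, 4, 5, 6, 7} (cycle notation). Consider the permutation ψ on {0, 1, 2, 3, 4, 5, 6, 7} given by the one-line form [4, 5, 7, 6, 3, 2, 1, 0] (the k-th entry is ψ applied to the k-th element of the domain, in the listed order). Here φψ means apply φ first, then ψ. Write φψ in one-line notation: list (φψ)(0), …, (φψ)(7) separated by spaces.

(φψ)(x) = ψ(φ(x)). Computing each image: ψ(φ(0)) = ψ(0) = 4, ψ(φ(1)) = ψ(2) = 7, ψ(φ(2)) = ψ(7) = 0, ψ(φ(3)) = ψ(5) = 2, ψ(φ(4)) = ψ(4) = 3, ψ(φ(5)) = ψ(1) = 5, ψ(φ(6)) = ψ(3) = 6, ψ(φ(7)) = ψ(6) = 1.
Hence φψ = [4 7 0 2 3 5 6 1].

4 7 0 2 3 5 6 1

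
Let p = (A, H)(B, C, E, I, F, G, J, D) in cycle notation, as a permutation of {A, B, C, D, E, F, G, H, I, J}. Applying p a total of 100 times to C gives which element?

C lies in the 8-cycle (B, C, E, I, F, G, J, D).
Since the cycle has length 8, p^100 acts on it the same as p^4 (100 mod 8 = 4).
Stepping 4 places around the cycle: C → E → I → F → G.

G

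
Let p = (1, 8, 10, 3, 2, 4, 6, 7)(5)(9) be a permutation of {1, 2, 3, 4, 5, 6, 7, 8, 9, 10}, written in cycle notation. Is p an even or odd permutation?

odd

The cycle lengths are 8, 1, 1.
A cycle of length ℓ contributes ℓ−1 transpositions, so p is a product of 7 transpositions — odd.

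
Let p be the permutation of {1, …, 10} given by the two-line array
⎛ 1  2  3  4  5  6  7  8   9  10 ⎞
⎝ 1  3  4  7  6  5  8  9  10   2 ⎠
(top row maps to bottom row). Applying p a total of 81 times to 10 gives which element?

Tracing 10 → 2 → … returns to 10 after 7 steps, so 10 lies in a 7-cycle (2, 3, 4, 7, 8, 9, 10).
On a 7-cycle, p^7 is the identity, so p^81 = p^4 there (81 ≡ 4 mod 7).
Stepping 4 places around the cycle: 10 → 2 → 3 → 4 → 7.

7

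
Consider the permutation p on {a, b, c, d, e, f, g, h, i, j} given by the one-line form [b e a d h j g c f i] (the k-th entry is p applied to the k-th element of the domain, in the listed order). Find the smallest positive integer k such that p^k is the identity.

Decomposing into disjoint cycles gives cycle lengths 5, 3, 1, 1.
The order is lcm(5, 3) = 15.

15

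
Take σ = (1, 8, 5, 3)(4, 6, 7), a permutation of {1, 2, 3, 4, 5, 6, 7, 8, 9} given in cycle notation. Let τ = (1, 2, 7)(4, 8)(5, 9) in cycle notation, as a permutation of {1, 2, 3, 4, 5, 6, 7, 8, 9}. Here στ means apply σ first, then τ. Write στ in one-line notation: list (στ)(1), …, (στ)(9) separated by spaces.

For each element, apply σ then τ: 1 → 8 → 4; 2 → 2 → 7; 3 → 1 → 2; 4 → 6 → 6; 5 → 3 → 3; 6 → 7 → 1; 7 → 4 → 8; 8 → 5 → 9; 9 → 9 → 5.
Collecting the images, στ = [4 7 2 6 3 1 8 9 5].

4 7 2 6 3 1 8 9 5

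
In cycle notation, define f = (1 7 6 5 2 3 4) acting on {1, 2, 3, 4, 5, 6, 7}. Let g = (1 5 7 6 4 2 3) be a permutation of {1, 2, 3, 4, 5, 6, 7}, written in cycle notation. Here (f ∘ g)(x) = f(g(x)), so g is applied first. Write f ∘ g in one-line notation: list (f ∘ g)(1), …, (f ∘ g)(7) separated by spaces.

2 4 7 3 6 1 5

For each element, apply g then f: 1 → 5 → 2; 2 → 3 → 4; 3 → 1 → 7; 4 → 2 → 3; 5 → 7 → 6; 6 → 4 → 1; 7 → 6 → 5.
Collecting the images, f ∘ g = [2 4 7 3 6 1 5].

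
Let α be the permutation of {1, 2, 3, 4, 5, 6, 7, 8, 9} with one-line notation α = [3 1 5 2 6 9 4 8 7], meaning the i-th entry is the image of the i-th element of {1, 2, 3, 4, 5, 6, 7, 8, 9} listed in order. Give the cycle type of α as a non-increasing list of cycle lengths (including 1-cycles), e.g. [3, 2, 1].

The disjoint cycles are (1 3 5 6 9 7 4 2)(8), with lengths 8, 1 in non-increasing order.

[8, 1]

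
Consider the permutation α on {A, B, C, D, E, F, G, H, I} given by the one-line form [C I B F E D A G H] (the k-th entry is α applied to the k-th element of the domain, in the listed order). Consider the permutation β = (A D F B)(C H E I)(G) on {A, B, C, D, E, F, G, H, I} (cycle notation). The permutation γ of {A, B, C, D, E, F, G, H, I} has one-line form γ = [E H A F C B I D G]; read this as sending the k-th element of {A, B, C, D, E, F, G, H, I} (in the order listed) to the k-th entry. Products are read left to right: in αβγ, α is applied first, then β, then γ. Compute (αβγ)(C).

Apply the permutations in order: α(C) = B, then β(B) = A, then γ(A) = E. So (αβγ)(C) = E.

E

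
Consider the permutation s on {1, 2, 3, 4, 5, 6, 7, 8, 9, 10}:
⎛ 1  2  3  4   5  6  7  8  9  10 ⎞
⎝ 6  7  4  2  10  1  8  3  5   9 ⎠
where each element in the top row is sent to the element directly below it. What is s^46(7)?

8

Tracing 7 → 8 → … returns to 7 after 5 steps, so 7 lies in a 5-cycle (2 7 8 3 4).
Powers repeat with period 5 on this cycle, and 46 mod 5 = 1, so s^46(7) = s^1(7).
Advancing 1 step from 7: 7 → 8.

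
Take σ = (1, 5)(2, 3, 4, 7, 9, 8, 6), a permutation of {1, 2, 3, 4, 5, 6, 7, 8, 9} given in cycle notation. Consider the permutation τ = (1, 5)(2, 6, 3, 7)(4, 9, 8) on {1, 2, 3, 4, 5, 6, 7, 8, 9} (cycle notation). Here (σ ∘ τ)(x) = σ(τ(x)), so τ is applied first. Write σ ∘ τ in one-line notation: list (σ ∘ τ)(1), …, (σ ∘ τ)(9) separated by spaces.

For each element, apply τ then σ: 1 → 5 → 1; 2 → 6 → 2; 3 → 7 → 9; 4 → 9 → 8; 5 → 1 → 5; 6 → 3 → 4; 7 → 2 → 3; 8 → 4 → 7; 9 → 8 → 6.
Collecting the images, σ ∘ τ = [1 2 9 8 5 4 3 7 6].

1 2 9 8 5 4 3 7 6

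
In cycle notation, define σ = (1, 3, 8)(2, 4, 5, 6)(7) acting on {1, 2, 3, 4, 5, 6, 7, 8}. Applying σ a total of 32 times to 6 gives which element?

6

6 lies in the 4-cycle (2, 4, 5, 6).
Since the cycle has length 4, σ^32 acts on it the same as σ^0 (32 mod 4 = 0).
So σ^32(6) = 6.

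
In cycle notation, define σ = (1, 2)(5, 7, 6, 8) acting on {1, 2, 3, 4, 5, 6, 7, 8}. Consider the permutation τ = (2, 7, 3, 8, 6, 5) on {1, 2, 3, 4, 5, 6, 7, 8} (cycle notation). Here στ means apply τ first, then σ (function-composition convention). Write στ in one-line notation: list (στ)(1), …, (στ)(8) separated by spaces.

2 6 5 4 1 7 3 8

Chase each element through τ then σ: 1 → 1 → 2; 2 → 7 → 6; 3 → 8 → 5; 4 → 4 → 4; 5 → 2 → 1; 6 → 5 → 7; 7 → 3 → 3; 8 → 6 → 8.
So στ in one-line form is 2 6 5 4 1 7 3 8.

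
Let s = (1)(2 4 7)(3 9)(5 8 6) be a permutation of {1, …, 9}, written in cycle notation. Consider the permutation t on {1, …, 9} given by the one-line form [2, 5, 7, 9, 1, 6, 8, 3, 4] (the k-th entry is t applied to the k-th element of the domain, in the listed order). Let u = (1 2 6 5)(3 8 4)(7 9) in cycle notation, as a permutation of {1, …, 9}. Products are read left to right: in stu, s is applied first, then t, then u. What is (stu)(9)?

9

Chase 9: s(9) = 3; t(3) = 7; u(7) = 9. Hence (stu)(9) = 9.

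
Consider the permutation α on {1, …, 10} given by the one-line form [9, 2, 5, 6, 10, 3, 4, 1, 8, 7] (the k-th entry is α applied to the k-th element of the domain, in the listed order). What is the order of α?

6

Decomposing into disjoint cycles gives cycle lengths 6, 3, 1.
The order of α is the least common multiple of its cycle lengths: lcm(6, 3) = 6.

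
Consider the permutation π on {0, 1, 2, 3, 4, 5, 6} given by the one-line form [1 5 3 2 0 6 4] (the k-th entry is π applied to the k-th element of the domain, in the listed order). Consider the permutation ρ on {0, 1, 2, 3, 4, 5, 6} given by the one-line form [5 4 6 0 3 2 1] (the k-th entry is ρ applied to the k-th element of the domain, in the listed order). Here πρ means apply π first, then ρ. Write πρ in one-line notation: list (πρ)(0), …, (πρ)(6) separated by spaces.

4 2 0 6 5 1 3

Chase each element through π then ρ: 0 → 1 → 4; 1 → 5 → 2; 2 → 3 → 0; 3 → 2 → 6; 4 → 0 → 5; 5 → 6 → 1; 6 → 4 → 3.
So πρ in one-line form is 4 2 0 6 5 1 3.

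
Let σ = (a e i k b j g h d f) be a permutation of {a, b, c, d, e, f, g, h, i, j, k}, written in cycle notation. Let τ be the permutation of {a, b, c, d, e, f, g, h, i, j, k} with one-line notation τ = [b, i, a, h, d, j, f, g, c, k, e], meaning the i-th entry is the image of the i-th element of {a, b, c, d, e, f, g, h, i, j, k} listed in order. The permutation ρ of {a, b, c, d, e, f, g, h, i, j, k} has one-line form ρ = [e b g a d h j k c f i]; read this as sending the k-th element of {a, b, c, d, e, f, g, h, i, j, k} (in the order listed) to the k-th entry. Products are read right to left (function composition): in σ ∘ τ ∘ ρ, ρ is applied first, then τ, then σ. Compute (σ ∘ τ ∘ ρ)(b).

Apply the permutations in order: ρ(b) = b, then τ(b) = i, then σ(i) = k. So (σ ∘ τ ∘ ρ)(b) = k.

k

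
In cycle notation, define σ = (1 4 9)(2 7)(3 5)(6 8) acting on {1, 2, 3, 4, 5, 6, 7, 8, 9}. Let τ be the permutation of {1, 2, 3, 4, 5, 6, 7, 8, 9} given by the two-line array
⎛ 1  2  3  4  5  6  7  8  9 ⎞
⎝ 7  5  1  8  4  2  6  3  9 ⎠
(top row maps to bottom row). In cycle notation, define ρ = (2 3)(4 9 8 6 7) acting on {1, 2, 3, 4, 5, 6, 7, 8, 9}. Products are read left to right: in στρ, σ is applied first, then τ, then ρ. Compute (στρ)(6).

2

Chase 6: σ(6) = 8; τ(8) = 3; ρ(3) = 2. Hence (στρ)(6) = 2.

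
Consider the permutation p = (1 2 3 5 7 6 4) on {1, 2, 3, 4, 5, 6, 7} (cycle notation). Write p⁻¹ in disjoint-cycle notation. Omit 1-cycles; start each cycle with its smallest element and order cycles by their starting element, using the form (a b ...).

Inverting a permutation written in cycle notation just reverses the order within every cycle.
Reversing each cycle of p and rotating so the smallest element leads gives (1 4 6 7 5 3 2).

(1 4 6 7 5 3 2)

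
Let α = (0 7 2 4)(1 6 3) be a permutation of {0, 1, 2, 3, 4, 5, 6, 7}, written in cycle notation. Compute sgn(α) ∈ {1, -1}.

-1

The cycle lengths are 4, 3, 1.
A cycle is odd iff its length is even; α has 1 even-length cycle, so sgn(α) = (−1)^1 and α is odd.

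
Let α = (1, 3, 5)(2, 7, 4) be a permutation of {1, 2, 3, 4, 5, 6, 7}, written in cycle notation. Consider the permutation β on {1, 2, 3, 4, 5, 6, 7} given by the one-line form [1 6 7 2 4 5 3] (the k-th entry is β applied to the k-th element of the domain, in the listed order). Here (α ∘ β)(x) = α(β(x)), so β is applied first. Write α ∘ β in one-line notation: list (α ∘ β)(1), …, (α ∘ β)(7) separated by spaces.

For each element, apply β then α: 1 → 1 → 3; 2 → 6 → 6; 3 → 7 → 4; 4 → 2 → 7; 5 → 4 → 2; 6 → 5 → 1; 7 → 3 → 5.
Collecting the images, α ∘ β = [3 6 4 7 2 1 5].

3 6 4 7 2 1 5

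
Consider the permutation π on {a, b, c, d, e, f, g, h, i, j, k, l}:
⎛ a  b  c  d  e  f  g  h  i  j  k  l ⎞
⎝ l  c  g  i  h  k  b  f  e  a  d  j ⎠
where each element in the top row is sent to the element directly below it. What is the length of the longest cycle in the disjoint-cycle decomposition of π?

Decomposing into disjoint cycles gives (a l j)(b c g)(d i e h f k); the longest has length 6.

6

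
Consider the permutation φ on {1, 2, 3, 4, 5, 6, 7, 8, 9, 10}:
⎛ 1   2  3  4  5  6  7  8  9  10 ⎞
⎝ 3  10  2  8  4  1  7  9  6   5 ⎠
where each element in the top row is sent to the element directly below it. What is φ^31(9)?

Tracing 9 → 6 → … returns to 9 after 9 steps, so 9 lies in a 9-cycle (1, 3, 2, 10, 5, 4, 8, 9, 6).
Since the cycle has length 9, φ^31 acts on it the same as φ^4 (31 mod 9 = 4).
Advancing 4 steps from 9: 9 → 6 → 1 → 3 → 2.

2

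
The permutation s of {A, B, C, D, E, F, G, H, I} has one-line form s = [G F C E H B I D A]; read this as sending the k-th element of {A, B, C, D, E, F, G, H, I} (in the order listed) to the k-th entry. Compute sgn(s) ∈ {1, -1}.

In disjoint-cycle form the cycle lengths are 3, 3, 2, 1.
A cycle of length ℓ contributes ℓ−1 transpositions, so s is a product of 2 + 2 + 1 = 5 transpositions — odd.

-1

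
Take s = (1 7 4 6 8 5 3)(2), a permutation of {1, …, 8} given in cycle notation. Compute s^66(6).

6 lies in the 7-cycle (1 7 4 6 8 5 3).
Powers repeat with period 7 on this cycle, and 66 mod 7 = 3, so s^66(6) = s^3(6).
Stepping 3 places around the cycle: 6 → 8 → 5 → 3.

3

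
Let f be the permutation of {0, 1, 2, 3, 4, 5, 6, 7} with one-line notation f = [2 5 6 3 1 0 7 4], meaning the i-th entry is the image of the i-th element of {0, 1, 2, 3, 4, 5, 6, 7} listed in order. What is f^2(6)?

4

Tracing 6 → 7 → … returns to 6 after 7 steps, so 6 lies in a 7-cycle (0, 2, 6, 7, 4, 1, 5).
Stepping 2 places around the cycle: 6 → 7 → 4.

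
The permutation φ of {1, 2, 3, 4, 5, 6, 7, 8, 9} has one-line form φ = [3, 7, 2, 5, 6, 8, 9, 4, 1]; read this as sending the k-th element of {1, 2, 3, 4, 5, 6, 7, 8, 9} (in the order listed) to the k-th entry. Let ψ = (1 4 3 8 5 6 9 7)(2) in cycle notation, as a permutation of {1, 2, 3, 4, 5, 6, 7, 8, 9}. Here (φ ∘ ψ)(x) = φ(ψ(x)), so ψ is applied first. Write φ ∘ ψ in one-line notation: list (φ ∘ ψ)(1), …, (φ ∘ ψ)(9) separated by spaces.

For each element, apply ψ then φ: 1 → 4 → 5; 2 → 2 → 7; 3 → 8 → 4; 4 → 3 → 2; 5 → 6 → 8; 6 → 9 → 1; 7 → 1 → 3; 8 → 5 → 6; 9 → 7 → 9.
Collecting the images, φ ∘ ψ = [5 7 4 2 8 1 3 6 9].

5 7 4 2 8 1 3 6 9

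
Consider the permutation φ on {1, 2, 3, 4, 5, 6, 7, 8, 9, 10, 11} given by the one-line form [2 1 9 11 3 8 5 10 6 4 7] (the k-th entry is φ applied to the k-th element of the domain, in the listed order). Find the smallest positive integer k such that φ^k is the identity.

18

Writing φ as disjoint cycles, the cycle lengths are 9, 2.
The order of φ is the least common multiple of its cycle lengths: lcm(9, 2) = 18.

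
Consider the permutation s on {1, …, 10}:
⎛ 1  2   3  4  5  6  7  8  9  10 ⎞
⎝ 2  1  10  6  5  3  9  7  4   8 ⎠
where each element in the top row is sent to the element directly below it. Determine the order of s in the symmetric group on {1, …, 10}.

14

Writing s as disjoint cycles, the cycle lengths are 7, 2, 1.
The order of s is the least common multiple of its cycle lengths: lcm(7, 2) = 14.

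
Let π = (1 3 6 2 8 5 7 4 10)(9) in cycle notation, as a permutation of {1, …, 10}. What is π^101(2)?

5

2 lies in the 9-cycle (1 3 6 2 8 5 7 4 10).
Powers repeat with period 9 on this cycle, and 101 mod 9 = 2, so π^101(2) = π^2(2).
Advancing 2 steps from 2: 2 → 8 → 5.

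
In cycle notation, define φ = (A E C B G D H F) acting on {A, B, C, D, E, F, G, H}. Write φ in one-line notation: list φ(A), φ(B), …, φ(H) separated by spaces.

Image by image: A→E, B→G, C→B, D→H, E→C, F→A, G→D, H→F.
Listing these in domain order gives E G B H C A D F.

E G B H C A D F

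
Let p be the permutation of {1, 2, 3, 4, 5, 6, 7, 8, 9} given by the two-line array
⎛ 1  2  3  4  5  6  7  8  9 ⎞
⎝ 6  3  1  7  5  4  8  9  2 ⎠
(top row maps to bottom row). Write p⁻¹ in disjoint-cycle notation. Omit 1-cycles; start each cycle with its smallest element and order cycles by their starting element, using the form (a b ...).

(1 3 2 9 8 7 4 6)

First write p in disjoint cycles: (1 6 4 7 8 9 2 3).
The inverse reverses every cycle; in canonical form, p⁻¹ = (1 3 2 9 8 7 4 6).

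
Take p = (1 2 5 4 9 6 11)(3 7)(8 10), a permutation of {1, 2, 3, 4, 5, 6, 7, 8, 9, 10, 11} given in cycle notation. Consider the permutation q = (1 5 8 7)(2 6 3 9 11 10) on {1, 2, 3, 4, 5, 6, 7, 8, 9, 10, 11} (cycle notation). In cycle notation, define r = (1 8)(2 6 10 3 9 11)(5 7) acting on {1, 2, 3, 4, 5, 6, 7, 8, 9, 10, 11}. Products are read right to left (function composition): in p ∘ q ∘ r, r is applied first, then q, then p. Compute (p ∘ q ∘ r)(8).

(p ∘ q ∘ r)(8) = p(q(r(8))). r(8) = 1, then q(1) = 5, then p(5) = 4, so the result is 4.

4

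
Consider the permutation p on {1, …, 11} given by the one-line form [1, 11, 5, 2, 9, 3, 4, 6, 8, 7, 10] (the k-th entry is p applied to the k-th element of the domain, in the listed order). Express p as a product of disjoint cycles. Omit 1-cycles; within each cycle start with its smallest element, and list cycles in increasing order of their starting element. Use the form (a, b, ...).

From 2: 2 → 11 → 10 → 7 → 4 → 2, closing the cycle (2, 11, 10, 7, 4).
Repeating from the next unused element and collecting all non-trivial cycles gives (2, 11, 10, 7, 4)(3, 5, 9, 8, 6).

(2, 11, 10, 7, 4)(3, 5, 9, 8, 6)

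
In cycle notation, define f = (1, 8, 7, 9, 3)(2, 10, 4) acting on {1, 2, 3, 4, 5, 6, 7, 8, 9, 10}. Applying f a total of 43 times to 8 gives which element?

3

8 lies in the 5-cycle (1, 8, 7, 9, 3).
On a 5-cycle, f^5 is the identity, so f^43 = f^3 there (43 ≡ 3 mod 5).
Advancing 3 steps from 8: 8 → 7 → 9 → 3.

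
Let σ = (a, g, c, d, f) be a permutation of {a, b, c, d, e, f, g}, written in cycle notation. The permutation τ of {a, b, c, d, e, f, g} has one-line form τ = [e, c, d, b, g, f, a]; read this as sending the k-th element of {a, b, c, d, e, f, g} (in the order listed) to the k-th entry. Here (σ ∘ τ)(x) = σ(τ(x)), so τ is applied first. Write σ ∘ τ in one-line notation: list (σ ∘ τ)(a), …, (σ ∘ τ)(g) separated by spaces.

e d f b c a g

(σ ∘ τ)(x) = σ(τ(x)). Computing each image: σ(τ(a)) = σ(e) = e, σ(τ(b)) = σ(c) = d, σ(τ(c)) = σ(d) = f, σ(τ(d)) = σ(b) = b, σ(τ(e)) = σ(g) = c, σ(τ(f)) = σ(f) = a, σ(τ(g)) = σ(a) = g.
Hence σ ∘ τ = [e d f b c a g].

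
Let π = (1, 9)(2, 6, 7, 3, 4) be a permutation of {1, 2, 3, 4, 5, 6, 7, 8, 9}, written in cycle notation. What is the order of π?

10

The disjoint cycles have lengths 5, 2, 1, 1.
The order of π is the least common multiple of its cycle lengths: lcm(5, 2) = 10.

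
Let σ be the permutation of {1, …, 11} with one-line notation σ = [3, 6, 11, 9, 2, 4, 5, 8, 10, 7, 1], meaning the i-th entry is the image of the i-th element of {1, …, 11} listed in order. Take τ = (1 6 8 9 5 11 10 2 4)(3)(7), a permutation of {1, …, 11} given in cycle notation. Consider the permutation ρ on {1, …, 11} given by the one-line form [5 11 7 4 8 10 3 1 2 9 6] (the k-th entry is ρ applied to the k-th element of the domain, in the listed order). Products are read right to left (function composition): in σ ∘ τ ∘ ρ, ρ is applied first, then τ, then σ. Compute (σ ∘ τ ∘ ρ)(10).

2

Apply the permutations in order: ρ(10) = 9, then τ(9) = 5, then σ(5) = 2. So (σ ∘ τ ∘ ρ)(10) = 2.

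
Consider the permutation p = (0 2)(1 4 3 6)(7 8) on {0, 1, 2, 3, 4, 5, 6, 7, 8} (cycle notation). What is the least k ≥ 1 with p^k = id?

The disjoint cycles have lengths 4, 2, 2, 1.
The order of p is the least common multiple of its cycle lengths: lcm(4, 2, 2) = 4.

4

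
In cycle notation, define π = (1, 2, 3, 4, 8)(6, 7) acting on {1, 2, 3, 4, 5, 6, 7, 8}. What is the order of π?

The disjoint cycles have lengths 5, 2, 1.
The order is lcm(5, 2) = 10.

10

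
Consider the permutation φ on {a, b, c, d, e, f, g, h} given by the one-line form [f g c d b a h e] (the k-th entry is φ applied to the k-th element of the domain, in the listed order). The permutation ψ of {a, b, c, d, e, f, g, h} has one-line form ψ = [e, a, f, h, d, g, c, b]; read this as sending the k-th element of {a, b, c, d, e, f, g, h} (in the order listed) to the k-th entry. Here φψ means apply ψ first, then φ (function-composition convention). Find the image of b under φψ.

f

(φψ)(b) = φ(ψ(b)). ψ(b) = a, then φ(a) = f. So (φψ)(b) = f.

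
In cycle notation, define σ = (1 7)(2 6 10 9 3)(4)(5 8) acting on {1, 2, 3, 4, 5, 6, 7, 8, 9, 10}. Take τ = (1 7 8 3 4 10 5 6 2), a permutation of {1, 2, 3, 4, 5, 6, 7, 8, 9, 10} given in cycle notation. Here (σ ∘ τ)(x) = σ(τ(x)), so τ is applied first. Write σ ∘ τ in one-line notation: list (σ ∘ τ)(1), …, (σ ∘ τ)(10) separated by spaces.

1 7 4 9 10 6 5 2 3 8

For each element, apply τ then σ: 1 → 7 → 1; 2 → 1 → 7; 3 → 4 → 4; 4 → 10 → 9; 5 → 6 → 10; 6 → 2 → 6; 7 → 8 → 5; 8 → 3 → 2; 9 → 9 → 3; 10 → 5 → 8.
Collecting the images, σ ∘ τ = [1 7 4 9 10 6 5 2 3 8].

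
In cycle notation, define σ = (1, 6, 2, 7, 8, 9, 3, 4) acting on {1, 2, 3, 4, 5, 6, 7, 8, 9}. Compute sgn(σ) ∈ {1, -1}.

The cycle lengths are 8, 1.
A cycle of length ℓ contributes ℓ−1 transpositions, so σ is a product of 7 transpositions — odd.

-1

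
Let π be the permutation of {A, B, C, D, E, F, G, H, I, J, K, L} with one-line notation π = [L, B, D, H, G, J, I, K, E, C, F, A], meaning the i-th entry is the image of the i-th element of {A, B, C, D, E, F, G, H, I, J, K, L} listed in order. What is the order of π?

The disjoint-cycle form of π has cycle lengths 6, 3, 2, 1.
Since disjoint cycles commute, ord(π) = lcm(6, 3, 2) = 6.

6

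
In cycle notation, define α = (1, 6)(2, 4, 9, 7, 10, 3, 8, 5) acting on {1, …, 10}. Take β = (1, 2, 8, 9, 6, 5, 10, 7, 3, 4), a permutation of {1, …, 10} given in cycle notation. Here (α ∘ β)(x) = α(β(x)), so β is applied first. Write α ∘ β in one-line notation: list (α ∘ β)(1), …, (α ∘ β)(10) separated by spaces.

(α ∘ β)(x) = α(β(x)). Computing each image: α(β(1)) = α(2) = 4, α(β(2)) = α(8) = 5, α(β(3)) = α(4) = 9, α(β(4)) = α(1) = 6, α(β(5)) = α(10) = 3, α(β(6)) = α(5) = 2, α(β(7)) = α(3) = 8, α(β(8)) = α(9) = 7, α(β(9)) = α(6) = 1, α(β(10)) = α(7) = 10.
Hence α ∘ β = [4 5 9 6 3 2 8 7 1 10].

4 5 9 6 3 2 8 7 1 10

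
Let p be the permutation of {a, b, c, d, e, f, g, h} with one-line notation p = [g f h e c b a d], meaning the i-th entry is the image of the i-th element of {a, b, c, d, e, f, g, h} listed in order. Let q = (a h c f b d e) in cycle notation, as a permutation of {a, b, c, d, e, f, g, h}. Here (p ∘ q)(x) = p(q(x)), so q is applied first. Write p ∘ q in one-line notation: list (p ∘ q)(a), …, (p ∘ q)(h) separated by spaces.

For each element, apply q then p: a → h → d; b → d → e; c → f → b; d → e → c; e → a → g; f → b → f; g → g → a; h → c → h.
Collecting the images, p ∘ q = [d e b c g f a h].

d e b c g f a h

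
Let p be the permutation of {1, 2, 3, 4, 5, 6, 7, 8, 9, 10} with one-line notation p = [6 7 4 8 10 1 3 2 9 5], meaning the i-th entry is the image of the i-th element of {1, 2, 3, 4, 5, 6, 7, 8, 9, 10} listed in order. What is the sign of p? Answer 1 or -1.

1

In disjoint-cycle form the cycle lengths are 5, 2, 2, 1.
A cycle is odd iff its length is even; p has 2 even-length cycles, so sgn(p) = (−1)^2 and p is even.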